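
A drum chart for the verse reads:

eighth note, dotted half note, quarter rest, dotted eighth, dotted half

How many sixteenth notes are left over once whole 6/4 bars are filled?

One bar of 6/4 = 24 sixteenth notes.
In sixteenth notes: eighth note = 2; dotted half note = 12; quarter rest = 4; dotted eighth = 3; dotted half = 12.
Adding: 2 + 12 + 4 + 3 + 12 = 33.
33 ÷ 24 = 1 complete bar with 9 sixteenth notes remaining.

9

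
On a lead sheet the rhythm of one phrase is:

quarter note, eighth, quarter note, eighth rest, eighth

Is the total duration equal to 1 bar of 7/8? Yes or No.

One bar of 7/8 = 7 eighth notes.
In eighth notes: quarter note = 2; eighth = 1; quarter note = 2; eighth rest = 1; eighth = 1.
Altogether 2 + 1 + 2 + 1 + 1 = 7.
7 equals 7, so the answer is Yes.

Yes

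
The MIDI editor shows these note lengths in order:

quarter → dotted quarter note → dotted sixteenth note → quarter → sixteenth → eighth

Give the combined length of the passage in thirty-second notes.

37

In thirty-second notes: quarter = 8; dotted quarter note = 12; dotted sixteenth note = 3; quarter = 8; sixteenth = 2; eighth = 4.
Sum: 8 + 12 + 3 + 8 + 2 + 4 = 37 thirty-second notes.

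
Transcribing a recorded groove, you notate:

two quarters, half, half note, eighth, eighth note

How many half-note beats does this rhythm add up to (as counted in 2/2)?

One half-note beat = 4 eighth notes.
Each duration in eighth notes: quarter = 2; quarter = 2; half = 4; half note = 4; eighth = 1; eighth note = 1.
Adding: 2 + 2 + 4 + 4 + 1 + 1 = 14.
14 ÷ 4 = 3.5 beats.

3.5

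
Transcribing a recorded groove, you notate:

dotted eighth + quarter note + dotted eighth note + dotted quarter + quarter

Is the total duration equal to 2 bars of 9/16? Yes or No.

No

One bar of 9/16 = 9 sixteenth notes, so 2 bars = 18.
Express everything in sixteenth notes: dotted eighth = 3; quarter note = 4; dotted eighth note = 3; dotted quarter = 6; quarter = 4.
Adding: 3 + 4 + 3 + 6 + 4 = 20.
20 exceeds 18, so the answer is No.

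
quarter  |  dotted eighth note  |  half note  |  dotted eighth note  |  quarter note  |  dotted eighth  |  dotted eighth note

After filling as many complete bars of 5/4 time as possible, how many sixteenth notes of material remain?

8

One bar of 5/4 = 20 sixteenth notes.
Express everything in sixteenth notes: quarter = 4; dotted eighth note = 3; half note = 8; dotted eighth note = 3; quarter note = 4; dotted eighth = 3; dotted eighth note = 3.
Altogether 4 + 3 + 8 + 3 + 4 + 3 + 3 = 28.
28 ÷ 20 = 1 complete bar with 8 sixteenth notes remaining.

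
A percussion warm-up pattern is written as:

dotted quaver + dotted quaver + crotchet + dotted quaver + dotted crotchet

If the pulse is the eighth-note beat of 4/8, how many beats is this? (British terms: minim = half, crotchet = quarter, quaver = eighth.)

9.5

One eighth-note beat = 2 sixteenth notes.
In sixteenth notes: dotted quaver = 3; dotted quaver = 3; crotchet = 4; dotted quaver = 3; dotted crotchet = 6.
Adding: 3 + 3 + 4 + 3 + 6 = 19.
19 ÷ 2 = 9.5 beats.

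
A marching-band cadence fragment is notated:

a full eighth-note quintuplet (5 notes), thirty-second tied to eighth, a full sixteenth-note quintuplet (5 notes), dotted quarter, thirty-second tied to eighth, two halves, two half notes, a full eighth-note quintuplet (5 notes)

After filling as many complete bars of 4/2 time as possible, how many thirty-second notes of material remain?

62

One bar of 4/2 = 64 thirty-second notes.
Working in thirty-second notes: a full eighth-note quintuplet (5 notes) (five quintuplet eighths span one half) = 16; thirty-second tied to eighth (thirty-second + eighth) = 5; a full sixteenth-note quintuplet (5 notes) (five quintuplet sixteenths span one quarter) = 8; dotted quarter = 12; thirty-second tied to eighth (thirty-second + eighth) = 5; half = 16; half = 16; half note = 16; half note = 16; a full eighth-note quintuplet (5 notes) (five quintuplet eighths span one half) = 16.
Altogether 16 + 5 + 8 + 12 + 5 + 16 + 16 + 16 + 16 + 16 = 126.
126 ÷ 64 = 1 complete bar with 62 thirty-second notes remaining.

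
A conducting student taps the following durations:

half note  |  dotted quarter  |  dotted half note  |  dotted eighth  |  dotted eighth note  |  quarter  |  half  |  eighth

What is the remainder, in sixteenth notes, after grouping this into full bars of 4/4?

14

One bar of 4/4 = 16 sixteenth notes.
Express everything in sixteenth notes: half note = 8; dotted quarter = 6; dotted half note = 12; dotted eighth = 3; dotted eighth note = 3; quarter = 4; half = 8; eighth = 2.
Total: 8 + 6 + 12 + 3 + 3 + 4 + 8 + 2 = 46.
46 ÷ 16 = 2 complete bars with 14 sixteenth notes remaining.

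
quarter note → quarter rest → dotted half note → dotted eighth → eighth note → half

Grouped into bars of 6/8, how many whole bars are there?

One bar of 6/8 = 12 sixteenth notes.
In sixteenth notes: quarter note = 4; quarter rest = 4; dotted half note = 12; dotted eighth = 3; eighth note = 2; half = 8.
Sum: 4 + 4 + 12 + 3 + 2 + 8 = 33.
33 ÷ 12 = 2 complete bars with 9 left over.

2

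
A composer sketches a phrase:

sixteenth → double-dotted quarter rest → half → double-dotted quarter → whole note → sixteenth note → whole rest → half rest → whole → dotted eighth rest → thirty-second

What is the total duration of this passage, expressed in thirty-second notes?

In thirty-second notes: sixteenth = 2; double-dotted quarter rest = 14; half = 16; double-dotted quarter = 14; whole note = 32; sixteenth note = 2; whole rest = 32; half rest = 16; whole = 32; dotted eighth rest = 6; thirty-second = 1.
Sum: 2 + 14 + 16 + 14 + 32 + 2 + 32 + 16 + 32 + 6 + 1 = 167 thirty-second notes.

167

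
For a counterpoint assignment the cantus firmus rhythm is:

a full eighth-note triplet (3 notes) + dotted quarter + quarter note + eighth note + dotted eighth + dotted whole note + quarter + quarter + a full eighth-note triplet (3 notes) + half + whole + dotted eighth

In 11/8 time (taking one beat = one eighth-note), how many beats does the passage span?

41

One eighth-note beat = 2 sixteenth notes.
Convert each value to sixteenth notes: a full eighth-note triplet (3 notes) (three triplet eighths span one quarter) = 4; dotted quarter = 6; quarter note = 4; eighth note = 2; dotted eighth = 3; dotted whole note = 24; quarter = 4; quarter = 4; a full eighth-note triplet (3 notes) (three triplet eighths span one quarter) = 4; half = 8; whole = 16; dotted eighth = 3.
Altogether 4 + 6 + 4 + 2 + 3 + 24 + 4 + 4 + 4 + 8 + 16 + 3 = 82.
82 ÷ 2 = 41 beats.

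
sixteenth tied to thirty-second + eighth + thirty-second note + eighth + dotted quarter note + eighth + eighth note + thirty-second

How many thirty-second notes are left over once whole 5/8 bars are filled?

One bar of 5/8 = 20 thirty-second notes.
Each duration in thirty-second notes: sixteenth tied to thirty-second (sixteenth + thirty-second) = 3; eighth = 4; thirty-second note = 1; eighth = 4; dotted quarter note = 12; eighth = 4; eighth note = 4; thirty-second = 1.
Altogether 3 + 4 + 1 + 4 + 12 + 4 + 4 + 1 = 33.
33 ÷ 20 = 1 complete bar with 13 thirty-second notes remaining.

13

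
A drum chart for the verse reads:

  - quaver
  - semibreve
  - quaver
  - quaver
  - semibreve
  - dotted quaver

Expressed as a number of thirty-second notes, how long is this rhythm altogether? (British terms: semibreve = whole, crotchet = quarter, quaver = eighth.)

82

Each duration in thirty-second notes: quaver = 4; semibreve = 32; quaver = 4; quaver = 4; semibreve = 32; dotted quaver = 6.
Total: 4 + 32 + 4 + 4 + 32 + 6 = 82 thirty-second notes.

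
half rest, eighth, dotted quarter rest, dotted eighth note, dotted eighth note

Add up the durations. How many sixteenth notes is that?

Convert each value to sixteenth notes: half rest = 8; eighth = 2; dotted quarter rest = 6; dotted eighth note = 3; dotted eighth note = 3.
Altogether 8 + 2 + 6 + 3 + 3 = 22 sixteenth notes.

22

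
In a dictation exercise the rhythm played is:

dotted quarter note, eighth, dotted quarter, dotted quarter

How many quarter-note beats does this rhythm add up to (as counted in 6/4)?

5

One quarter-note beat = 2 eighth notes.
Convert each value to eighth notes: dotted quarter note = 3; eighth = 1; dotted quarter = 3; dotted quarter = 3.
Total: 3 + 1 + 3 + 3 = 10.
10 ÷ 2 = 5 beats.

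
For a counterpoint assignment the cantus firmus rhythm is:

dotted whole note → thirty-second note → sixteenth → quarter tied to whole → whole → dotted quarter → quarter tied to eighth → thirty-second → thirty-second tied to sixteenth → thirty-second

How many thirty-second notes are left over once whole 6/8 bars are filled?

One bar of 6/8 = 24 thirty-second notes.
Each duration in thirty-second notes: dotted whole note = 48; thirty-second note = 1; sixteenth = 2; quarter tied to whole (quarter + whole) = 40; whole = 32; dotted quarter = 12; quarter tied to eighth (quarter + eighth) = 12; thirty-second = 1; thirty-second tied to sixteenth (thirty-second + sixteenth) = 3; thirty-second = 1.
Altogether 48 + 1 + 2 + 40 + 32 + 12 + 12 + 1 + 3 + 1 = 152.
152 ÷ 24 = 6 complete bars with 8 thirty-second notes remaining.

8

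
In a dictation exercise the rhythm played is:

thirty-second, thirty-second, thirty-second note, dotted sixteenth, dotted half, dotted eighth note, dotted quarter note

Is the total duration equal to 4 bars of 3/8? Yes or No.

One bar of 3/8 = 12 thirty-second notes, so 4 bars = 48.
Each duration in thirty-second notes: thirty-second = 1; thirty-second = 1; thirty-second note = 1; dotted sixteenth = 3; dotted half = 24; dotted eighth note = 6; dotted quarter note = 12.
Total: 1 + 1 + 1 + 3 + 24 + 6 + 12 = 48.
48 equals 48, so the answer is Yes.

Yes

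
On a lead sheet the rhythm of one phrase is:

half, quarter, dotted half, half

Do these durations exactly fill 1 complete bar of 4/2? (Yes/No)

Yes

One bar of 4/2 = 8 quarter notes.
In quarter notes: half = 2; quarter = 1; dotted half = 3; half = 2.
Adding: 2 + 1 + 3 + 2 = 8.
8 equals 8, so the answer is Yes.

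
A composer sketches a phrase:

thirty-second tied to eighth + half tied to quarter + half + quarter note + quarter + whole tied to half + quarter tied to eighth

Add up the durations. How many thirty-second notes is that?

121

Working in thirty-second notes: thirty-second tied to eighth (thirty-second + eighth) = 5; half tied to quarter (half + quarter) = 24; half = 16; quarter note = 8; quarter = 8; whole tied to half (whole + half) = 48; quarter tied to eighth (quarter + eighth) = 12.
Sum: 5 + 24 + 16 + 8 + 8 + 48 + 12 = 121 thirty-second notes.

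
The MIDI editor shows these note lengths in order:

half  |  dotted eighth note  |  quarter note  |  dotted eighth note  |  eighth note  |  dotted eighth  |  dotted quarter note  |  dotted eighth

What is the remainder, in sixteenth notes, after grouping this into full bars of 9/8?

One bar of 9/8 = 18 sixteenth notes.
Each duration in sixteenth notes: half = 8; dotted eighth note = 3; quarter note = 4; dotted eighth note = 3; eighth note = 2; dotted eighth = 3; dotted quarter note = 6; dotted eighth = 3.
Adding: 8 + 3 + 4 + 3 + 2 + 3 + 6 + 3 = 32.
32 ÷ 18 = 1 complete bar with 14 sixteenth notes remaining.

14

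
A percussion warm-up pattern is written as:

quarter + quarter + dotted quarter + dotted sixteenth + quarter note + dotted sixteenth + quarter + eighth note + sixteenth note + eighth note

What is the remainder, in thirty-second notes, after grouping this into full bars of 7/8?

One bar of 7/8 = 28 thirty-second notes.
Express everything in thirty-second notes: quarter = 8; quarter = 8; dotted quarter = 12; dotted sixteenth = 3; quarter note = 8; dotted sixteenth = 3; quarter = 8; eighth note = 4; sixteenth note = 2; eighth note = 4.
Adding: 8 + 8 + 12 + 3 + 8 + 3 + 8 + 4 + 2 + 4 = 60.
60 ÷ 28 = 2 complete bars with 4 thirty-second notes remaining.

4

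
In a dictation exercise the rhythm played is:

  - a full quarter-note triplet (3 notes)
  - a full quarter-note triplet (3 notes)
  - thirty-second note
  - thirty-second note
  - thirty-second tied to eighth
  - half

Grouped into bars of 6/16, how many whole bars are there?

One bar of 6/16 = 12 thirty-second notes.
Convert each value to thirty-second notes: a full quarter-note triplet (3 notes) (three triplet quarters span one half) = 16; a full quarter-note triplet (3 notes) (three triplet quarters span one half) = 16; thirty-second note = 1; thirty-second note = 1; thirty-second tied to eighth (thirty-second + eighth) = 5; half = 16.
Total: 16 + 16 + 1 + 1 + 5 + 16 = 55.
55 ÷ 12 = 4 complete bars with 7 left over.

4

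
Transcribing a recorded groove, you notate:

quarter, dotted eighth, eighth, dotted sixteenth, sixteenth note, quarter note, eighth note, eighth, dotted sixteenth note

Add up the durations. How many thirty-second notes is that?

42

Express everything in thirty-second notes: quarter = 8; dotted eighth = 6; eighth = 4; dotted sixteenth = 3; sixteenth note = 2; quarter note = 8; eighth note = 4; eighth = 4; dotted sixteenth note = 3.
Adding: 8 + 6 + 4 + 3 + 2 + 8 + 4 + 4 + 3 = 42 thirty-second notes.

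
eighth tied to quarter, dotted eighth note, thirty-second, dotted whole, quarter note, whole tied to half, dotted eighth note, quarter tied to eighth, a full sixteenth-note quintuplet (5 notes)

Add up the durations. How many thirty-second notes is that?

149

Each duration in thirty-second notes: eighth tied to quarter (eighth + quarter) = 12; dotted eighth note = 6; thirty-second = 1; dotted whole = 48; quarter note = 8; whole tied to half (whole + half) = 48; dotted eighth note = 6; quarter tied to eighth (quarter + eighth) = 12; a full sixteenth-note quintuplet (5 notes) (five quintuplet sixteenths span one quarter) = 8.
Adding: 12 + 6 + 1 + 48 + 8 + 48 + 6 + 12 + 8 = 149 thirty-second notes.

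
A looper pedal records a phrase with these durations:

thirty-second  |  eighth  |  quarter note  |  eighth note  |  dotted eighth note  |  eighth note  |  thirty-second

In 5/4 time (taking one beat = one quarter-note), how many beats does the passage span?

One quarter-note beat = 8 thirty-second notes.
Each duration in thirty-second notes: thirty-second = 1; eighth = 4; quarter note = 8; eighth note = 4; dotted eighth note = 6; eighth note = 4; thirty-second = 1.
Altogether 1 + 4 + 8 + 4 + 6 + 4 + 1 = 28.
28 ÷ 8 = 3.5 beats.

3.5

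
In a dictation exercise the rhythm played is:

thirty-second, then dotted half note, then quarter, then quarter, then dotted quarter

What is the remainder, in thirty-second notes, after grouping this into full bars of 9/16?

17

One bar of 9/16 = 18 thirty-second notes.
Convert each value to thirty-second notes: thirty-second = 1; dotted half note = 24; quarter = 8; quarter = 8; dotted quarter = 12.
Sum: 1 + 24 + 8 + 8 + 12 = 53.
53 ÷ 18 = 2 complete bars with 17 thirty-second notes remaining.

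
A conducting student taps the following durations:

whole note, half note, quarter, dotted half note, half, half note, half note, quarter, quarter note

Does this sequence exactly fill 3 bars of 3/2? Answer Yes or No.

One bar of 3/2 = 6 quarter notes, so 3 bars = 18.
Each duration in quarter notes: whole note = 4; half note = 2; quarter = 1; dotted half note = 3; half = 2; half note = 2; half note = 2; quarter = 1; quarter note = 1.
Adding: 4 + 2 + 1 + 3 + 2 + 2 + 2 + 1 + 1 = 18.
18 equals 18, so the answer is Yes.

Yes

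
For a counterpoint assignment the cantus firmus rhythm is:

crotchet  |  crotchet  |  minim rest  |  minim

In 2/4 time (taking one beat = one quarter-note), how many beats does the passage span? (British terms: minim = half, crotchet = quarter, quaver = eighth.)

6

One quarter-note beat = 2 eighth notes.
Express everything in eighth notes: crotchet = 2; crotchet = 2; minim rest = 4; minim = 4.
Altogether 2 + 2 + 4 + 4 = 12.
12 ÷ 2 = 6 beats.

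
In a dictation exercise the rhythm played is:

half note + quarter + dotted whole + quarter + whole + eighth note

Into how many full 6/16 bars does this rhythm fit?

One bar of 6/16 = 3 eighth notes.
Each duration in eighth notes: half note = 4; quarter = 2; dotted whole = 12; quarter = 2; whole = 8; eighth note = 1.
Adding: 4 + 2 + 12 + 2 + 8 + 1 = 29.
29 ÷ 3 = 9 complete bars with 2 left over.

9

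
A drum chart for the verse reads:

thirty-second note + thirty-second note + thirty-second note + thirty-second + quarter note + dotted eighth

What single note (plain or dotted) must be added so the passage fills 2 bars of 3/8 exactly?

2 bars of 3/8 = 24 thirty-second notes.
Express everything in thirty-second notes: thirty-second note = 1; thirty-second note = 1; thirty-second note = 1; thirty-second = 1; quarter note = 8; dotted eighth = 6.
Total: 1 + 1 + 1 + 1 + 8 + 6 = 18.
Remaining: 24 − 18 = 6 thirty-second notes, which is a dotted eighth note.

dotted eighth note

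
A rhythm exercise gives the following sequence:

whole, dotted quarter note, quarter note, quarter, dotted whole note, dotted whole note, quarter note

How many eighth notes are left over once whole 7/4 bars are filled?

13

One bar of 7/4 = 14 eighth notes.
Express everything in eighth notes: whole = 8; dotted quarter note = 3; quarter note = 2; quarter = 2; dotted whole note = 12; dotted whole note = 12; quarter note = 2.
Sum: 8 + 3 + 2 + 2 + 12 + 12 + 2 = 41.
41 ÷ 14 = 2 complete bars with 13 eighth notes remaining.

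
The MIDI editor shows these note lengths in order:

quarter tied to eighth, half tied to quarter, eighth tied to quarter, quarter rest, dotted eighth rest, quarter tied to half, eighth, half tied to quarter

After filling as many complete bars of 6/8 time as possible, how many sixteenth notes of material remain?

9

One bar of 6/8 = 12 sixteenth notes.
Express everything in sixteenth notes: quarter tied to eighth (quarter + eighth) = 6; half tied to quarter (half + quarter) = 12; eighth tied to quarter (eighth + quarter) = 6; quarter rest = 4; dotted eighth rest = 3; quarter tied to half (quarter + half) = 12; eighth = 2; half tied to quarter (half + quarter) = 12.
Altogether 6 + 12 + 6 + 4 + 3 + 12 + 2 + 12 = 57.
57 ÷ 12 = 4 complete bars with 9 sixteenth notes remaining.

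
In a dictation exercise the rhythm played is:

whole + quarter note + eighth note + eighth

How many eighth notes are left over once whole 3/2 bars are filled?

0

One bar of 3/2 = 12 eighth notes.
Working in eighth notes: whole = 8; quarter note = 2; eighth note = 1; eighth = 1.
Altogether 8 + 2 + 1 + 1 = 12.
12 ÷ 12 = 1 complete bar with 0 eighth notes remaining.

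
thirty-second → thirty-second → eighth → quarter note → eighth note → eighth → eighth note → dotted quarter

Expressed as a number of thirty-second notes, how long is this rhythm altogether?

Express everything in thirty-second notes: thirty-second = 1; thirty-second = 1; eighth = 4; quarter note = 8; eighth note = 4; eighth = 4; eighth note = 4; dotted quarter = 12.
Sum: 1 + 1 + 4 + 8 + 4 + 4 + 4 + 12 = 38 thirty-second notes.

38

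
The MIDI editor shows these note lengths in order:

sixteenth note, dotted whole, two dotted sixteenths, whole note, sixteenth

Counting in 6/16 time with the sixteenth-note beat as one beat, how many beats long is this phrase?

One sixteenth-note beat = 2 thirty-second notes.
Express everything in thirty-second notes: sixteenth note = 2; dotted whole = 48; dotted sixteenth = 3; dotted sixteenth = 3; whole note = 32; sixteenth = 2.
Altogether 2 + 48 + 3 + 3 + 32 + 2 = 90.
90 ÷ 2 = 45 beats.

45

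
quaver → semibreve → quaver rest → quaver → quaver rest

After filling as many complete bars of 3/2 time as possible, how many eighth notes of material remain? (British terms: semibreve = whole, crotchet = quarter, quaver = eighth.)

One bar of 3/2 = 12 eighth notes.
Working in eighth notes: quaver = 1; semibreve = 8; quaver rest = 1; quaver = 1; quaver rest = 1.
Altogether 1 + 8 + 1 + 1 + 1 = 12.
12 ÷ 12 = 1 complete bar with 0 eighth notes remaining.

0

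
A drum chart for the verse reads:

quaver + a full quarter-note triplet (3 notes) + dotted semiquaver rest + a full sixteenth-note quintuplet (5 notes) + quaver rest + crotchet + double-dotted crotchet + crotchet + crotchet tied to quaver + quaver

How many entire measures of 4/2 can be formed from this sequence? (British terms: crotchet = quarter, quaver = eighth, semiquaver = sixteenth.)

One bar of 4/2 = 64 thirty-second notes.
Express everything in thirty-second notes: quaver = 4; a full quarter-note triplet (3 notes) (three triplet quarters span one half) = 16; dotted semiquaver rest = 3; a full sixteenth-note quintuplet (5 notes) (five quintuplet sixteenths span one quarter) = 8; quaver rest = 4; crotchet = 8; double-dotted crotchet = 14; crotchet = 8; crotchet tied to quaver (crotchet + quaver) = 12; quaver = 4.
Total: 4 + 16 + 3 + 8 + 4 + 8 + 14 + 8 + 12 + 4 = 81.
81 ÷ 64 = 1 complete bar with 17 left over.

1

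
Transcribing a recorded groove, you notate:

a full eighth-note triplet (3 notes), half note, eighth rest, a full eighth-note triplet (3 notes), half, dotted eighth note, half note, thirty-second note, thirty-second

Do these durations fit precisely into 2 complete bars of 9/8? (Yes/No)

One bar of 9/8 = 36 thirty-second notes, so 2 bars = 72.
Working in thirty-second notes: a full eighth-note triplet (3 notes) (three triplet eighths span one quarter) = 8; half note = 16; eighth rest = 4; a full eighth-note triplet (3 notes) (three triplet eighths span one quarter) = 8; half = 16; dotted eighth note = 6; half note = 16; thirty-second note = 1; thirty-second = 1.
Adding: 8 + 16 + 4 + 8 + 16 + 6 + 16 + 1 + 1 = 76.
76 exceeds 72, so the answer is No.

No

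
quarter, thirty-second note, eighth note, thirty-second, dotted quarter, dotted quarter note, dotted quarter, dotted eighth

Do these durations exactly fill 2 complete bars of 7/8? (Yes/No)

One bar of 7/8 = 28 thirty-second notes, so 2 bars = 56.
Working in thirty-second notes: quarter = 8; thirty-second note = 1; eighth note = 4; thirty-second = 1; dotted quarter = 12; dotted quarter note = 12; dotted quarter = 12; dotted eighth = 6.
Adding: 8 + 1 + 4 + 1 + 12 + 12 + 12 + 6 = 56.
56 equals 56, so the answer is Yes.

Yes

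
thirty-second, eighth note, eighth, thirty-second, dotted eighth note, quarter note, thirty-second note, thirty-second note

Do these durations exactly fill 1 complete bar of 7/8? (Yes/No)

One bar of 7/8 = 28 thirty-second notes.
Working in thirty-second notes: thirty-second = 1; eighth note = 4; eighth = 4; thirty-second = 1; dotted eighth note = 6; quarter note = 8; thirty-second note = 1; thirty-second note = 1.
Sum: 1 + 4 + 4 + 1 + 6 + 8 + 1 + 1 = 26.
26 falls short of 28, so the answer is No.

No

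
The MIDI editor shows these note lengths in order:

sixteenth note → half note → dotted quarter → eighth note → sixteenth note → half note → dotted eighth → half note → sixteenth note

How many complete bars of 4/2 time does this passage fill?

1

One bar of 4/2 = 32 sixteenth notes.
Each duration in sixteenth notes: sixteenth note = 1; half note = 8; dotted quarter = 6; eighth note = 2; sixteenth note = 1; half note = 8; dotted eighth = 3; half note = 8; sixteenth note = 1.
Sum: 1 + 8 + 6 + 2 + 1 + 8 + 3 + 8 + 1 = 38.
38 ÷ 32 = 1 complete bar with 6 left over.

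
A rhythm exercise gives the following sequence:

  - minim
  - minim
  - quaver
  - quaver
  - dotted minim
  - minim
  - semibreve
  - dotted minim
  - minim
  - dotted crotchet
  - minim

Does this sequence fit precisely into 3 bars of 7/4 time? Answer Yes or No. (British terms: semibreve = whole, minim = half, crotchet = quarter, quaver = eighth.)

No

One bar of 7/4 = 14 eighth notes, so 3 bars = 42.
Express everything in eighth notes: minim = 4; minim = 4; quaver = 1; quaver = 1; dotted minim = 6; minim = 4; semibreve = 8; dotted minim = 6; minim = 4; dotted crotchet = 3; minim = 4.
Adding: 4 + 4 + 1 + 1 + 6 + 4 + 8 + 6 + 4 + 3 + 4 = 45.
45 exceeds 42, so the answer is No.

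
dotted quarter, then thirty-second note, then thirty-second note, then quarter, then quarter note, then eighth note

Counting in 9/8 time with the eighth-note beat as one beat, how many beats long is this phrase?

8.5

One eighth-note beat = 4 thirty-second notes.
Convert each value to thirty-second notes: dotted quarter = 12; thirty-second note = 1; thirty-second note = 1; quarter = 8; quarter note = 8; eighth note = 4.
Altogether 12 + 1 + 1 + 8 + 8 + 4 = 34.
34 ÷ 4 = 8.5 beats.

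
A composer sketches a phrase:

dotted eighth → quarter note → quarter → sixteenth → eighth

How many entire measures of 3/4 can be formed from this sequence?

One bar of 3/4 = 12 sixteenth notes.
Each duration in sixteenth notes: dotted eighth = 3; quarter note = 4; quarter = 4; sixteenth = 1; eighth = 2.
Total: 3 + 4 + 4 + 1 + 2 = 14.
14 ÷ 12 = 1 complete bar with 2 left over.

1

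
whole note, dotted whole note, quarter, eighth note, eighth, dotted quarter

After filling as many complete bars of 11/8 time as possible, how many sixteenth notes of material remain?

10

One bar of 11/8 = 11 eighth notes.
Working in eighth notes: whole note = 8; dotted whole note = 12; quarter = 2; eighth note = 1; eighth = 1; dotted quarter = 3.
Total: 8 + 12 + 2 + 1 + 1 + 3 = 27.
27 ÷ 11 = 2 complete bars with 5 eighth notes remaining = 10 sixteenth notes.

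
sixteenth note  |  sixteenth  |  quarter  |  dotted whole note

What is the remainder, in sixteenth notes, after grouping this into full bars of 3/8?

0

One bar of 3/8 = 6 sixteenth notes.
Each duration in sixteenth notes: sixteenth note = 1; sixteenth = 1; quarter = 4; dotted whole note = 24.
Altogether 1 + 1 + 4 + 24 = 30.
30 ÷ 6 = 5 complete bars with 0 sixteenth notes remaining.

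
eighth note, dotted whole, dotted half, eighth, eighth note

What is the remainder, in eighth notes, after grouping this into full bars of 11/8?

10

One bar of 11/8 = 11 eighth notes.
Express everything in eighth notes: eighth note = 1; dotted whole = 12; dotted half = 6; eighth = 1; eighth note = 1.
Total: 1 + 12 + 6 + 1 + 1 = 21.
21 ÷ 11 = 1 complete bar with 10 eighth notes remaining.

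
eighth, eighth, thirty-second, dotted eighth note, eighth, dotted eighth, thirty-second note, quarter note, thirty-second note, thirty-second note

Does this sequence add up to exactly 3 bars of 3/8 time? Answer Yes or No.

One bar of 3/8 = 12 thirty-second notes, so 3 bars = 36.
Express everything in thirty-second notes: eighth = 4; eighth = 4; thirty-second = 1; dotted eighth note = 6; eighth = 4; dotted eighth = 6; thirty-second note = 1; quarter note = 8; thirty-second note = 1; thirty-second note = 1.
Altogether 4 + 4 + 1 + 6 + 4 + 6 + 1 + 8 + 1 + 1 = 36.
36 equals 36, so the answer is Yes.

Yes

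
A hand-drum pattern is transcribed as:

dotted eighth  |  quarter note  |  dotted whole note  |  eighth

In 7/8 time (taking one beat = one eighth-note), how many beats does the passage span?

16.5

One eighth-note beat = 2 sixteenth notes.
Each duration in sixteenth notes: dotted eighth = 3; quarter note = 4; dotted whole note = 24; eighth = 2.
Adding: 3 + 4 + 24 + 2 = 33.
33 ÷ 2 = 16.5 beats.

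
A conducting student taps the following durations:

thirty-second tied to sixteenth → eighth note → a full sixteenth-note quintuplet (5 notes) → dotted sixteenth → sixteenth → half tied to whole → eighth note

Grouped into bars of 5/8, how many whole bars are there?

3

One bar of 5/8 = 20 thirty-second notes.
Express everything in thirty-second notes: thirty-second tied to sixteenth (thirty-second + sixteenth) = 3; eighth note = 4; a full sixteenth-note quintuplet (5 notes) (five quintuplet sixteenths span one quarter) = 8; dotted sixteenth = 3; sixteenth = 2; half tied to whole (half + whole) = 48; eighth note = 4.
Altogether 3 + 4 + 8 + 3 + 2 + 48 + 4 = 72.
72 ÷ 20 = 3 complete bars with 12 left over.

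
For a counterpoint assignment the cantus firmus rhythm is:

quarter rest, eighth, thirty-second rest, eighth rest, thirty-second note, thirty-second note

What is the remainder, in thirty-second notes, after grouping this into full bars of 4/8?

One bar of 4/8 = 16 thirty-second notes.
Convert each value to thirty-second notes: quarter rest = 8; eighth = 4; thirty-second rest = 1; eighth rest = 4; thirty-second note = 1; thirty-second note = 1.
Altogether 8 + 4 + 1 + 4 + 1 + 1 = 19.
19 ÷ 16 = 1 complete bar with 3 thirty-second notes remaining.

3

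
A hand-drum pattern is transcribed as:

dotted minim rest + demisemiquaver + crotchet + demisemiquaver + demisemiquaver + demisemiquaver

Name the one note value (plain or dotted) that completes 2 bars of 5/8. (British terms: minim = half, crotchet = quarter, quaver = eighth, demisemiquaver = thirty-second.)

eighth note

2 bars of 5/8 = 40 thirty-second notes.
Each duration in thirty-second notes: dotted minim rest = 24; demisemiquaver = 1; crotchet = 8; demisemiquaver = 1; demisemiquaver = 1; demisemiquaver = 1.
Sum: 24 + 1 + 8 + 1 + 1 + 1 = 36.
Remaining: 40 − 36 = 4 thirty-second notes, which is a eighth note.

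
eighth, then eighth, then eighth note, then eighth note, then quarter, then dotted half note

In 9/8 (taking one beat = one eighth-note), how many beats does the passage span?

One eighth-note beat = 2 sixteenth notes.
In sixteenth notes: eighth = 2; eighth = 2; eighth note = 2; eighth note = 2; quarter = 4; dotted half note = 12.
Adding: 2 + 2 + 2 + 2 + 4 + 12 = 24.
24 ÷ 2 = 12 beats.

12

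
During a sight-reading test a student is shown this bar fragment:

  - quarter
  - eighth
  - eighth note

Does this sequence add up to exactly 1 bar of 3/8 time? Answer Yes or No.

One bar of 3/8 = 3 eighth notes.
Each duration in eighth notes: quarter = 2; eighth = 1; eighth note = 1.
Altogether 2 + 1 + 1 = 4.
4 exceeds 3, so the answer is No.

No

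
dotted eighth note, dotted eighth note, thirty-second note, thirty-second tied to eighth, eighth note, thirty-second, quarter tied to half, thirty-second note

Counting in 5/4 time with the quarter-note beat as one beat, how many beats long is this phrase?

6

One quarter-note beat = 8 thirty-second notes.
Express everything in thirty-second notes: dotted eighth note = 6; dotted eighth note = 6; thirty-second note = 1; thirty-second tied to eighth (thirty-second + eighth) = 5; eighth note = 4; thirty-second = 1; quarter tied to half (quarter + half) = 24; thirty-second note = 1.
Adding: 6 + 6 + 1 + 5 + 4 + 1 + 24 + 1 = 48.
48 ÷ 8 = 6 beats.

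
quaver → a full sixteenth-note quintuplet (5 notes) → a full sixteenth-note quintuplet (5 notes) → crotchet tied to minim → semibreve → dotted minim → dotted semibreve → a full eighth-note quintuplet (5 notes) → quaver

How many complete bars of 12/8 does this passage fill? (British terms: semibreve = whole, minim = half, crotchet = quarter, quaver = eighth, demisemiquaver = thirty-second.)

One bar of 12/8 = 12 eighth notes.
Each duration in eighth notes: quaver = 1; a full sixteenth-note quintuplet (5 notes) (five quintuplet sixteenths span one quarter) = 2; a full sixteenth-note quintuplet (5 notes) (five quintuplet sixteenths span one quarter) = 2; crotchet tied to minim (crotchet + minim) = 6; semibreve = 8; dotted minim = 6; dotted semibreve = 12; a full eighth-note quintuplet (5 notes) (five quintuplet eighths span one half) = 4; quaver = 1.
Sum: 1 + 2 + 2 + 6 + 8 + 6 + 12 + 4 + 1 = 42.
42 ÷ 12 = 3 complete bars with 6 left over.

3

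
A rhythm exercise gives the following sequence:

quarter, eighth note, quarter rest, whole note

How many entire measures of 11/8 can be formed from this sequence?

One bar of 11/8 = 11 eighth notes.
Each duration in eighth notes: quarter = 2; eighth note = 1; quarter rest = 2; whole note = 8.
Altogether 2 + 1 + 2 + 8 = 13.
13 ÷ 11 = 1 complete bar with 2 left over.

1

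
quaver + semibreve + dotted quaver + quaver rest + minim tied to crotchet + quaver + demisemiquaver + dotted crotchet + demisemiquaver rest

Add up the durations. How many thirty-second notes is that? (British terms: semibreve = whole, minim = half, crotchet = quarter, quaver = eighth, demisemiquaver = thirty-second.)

Convert each value to thirty-second notes: quaver = 4; semibreve = 32; dotted quaver = 6; quaver rest = 4; minim tied to crotchet (minim + crotchet) = 24; quaver = 4; demisemiquaver = 1; dotted crotchet = 12; demisemiquaver rest = 1.
Adding: 4 + 32 + 6 + 4 + 24 + 4 + 1 + 12 + 1 = 88 thirty-second notes.

88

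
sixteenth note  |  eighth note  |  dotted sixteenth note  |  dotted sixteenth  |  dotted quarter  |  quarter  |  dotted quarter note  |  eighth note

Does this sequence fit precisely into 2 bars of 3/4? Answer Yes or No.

Yes

One bar of 3/4 = 24 thirty-second notes, so 2 bars = 48.
Convert each value to thirty-second notes: sixteenth note = 2; eighth note = 4; dotted sixteenth note = 3; dotted sixteenth = 3; dotted quarter = 12; quarter = 8; dotted quarter note = 12; eighth note = 4.
Altogether 2 + 4 + 3 + 3 + 12 + 8 + 12 + 4 = 48.
48 equals 48, so the answer is Yes.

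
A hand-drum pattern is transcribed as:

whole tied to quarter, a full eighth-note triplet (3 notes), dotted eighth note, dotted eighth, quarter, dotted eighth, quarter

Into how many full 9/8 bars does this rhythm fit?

2

One bar of 9/8 = 18 sixteenth notes.
Convert each value to sixteenth notes: whole tied to quarter (whole + quarter) = 20; a full eighth-note triplet (3 notes) (three triplet eighths span one quarter) = 4; dotted eighth note = 3; dotted eighth = 3; quarter = 4; dotted eighth = 3; quarter = 4.
Sum: 20 + 4 + 3 + 3 + 4 + 3 + 4 = 41.
41 ÷ 18 = 2 complete bars with 5 left over.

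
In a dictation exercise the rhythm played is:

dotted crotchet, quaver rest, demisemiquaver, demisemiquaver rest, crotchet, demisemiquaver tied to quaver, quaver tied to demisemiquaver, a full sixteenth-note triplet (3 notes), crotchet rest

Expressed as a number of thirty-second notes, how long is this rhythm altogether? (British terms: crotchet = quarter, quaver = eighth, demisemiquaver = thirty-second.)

In thirty-second notes: dotted crotchet = 12; quaver rest = 4; demisemiquaver = 1; demisemiquaver rest = 1; crotchet = 8; demisemiquaver tied to quaver (demisemiquaver + quaver) = 5; quaver tied to demisemiquaver (quaver + demisemiquaver) = 5; a full sixteenth-note triplet (3 notes) (three triplet sixteenths span one eighth) = 4; crotchet rest = 8.
Sum: 12 + 4 + 1 + 1 + 8 + 5 + 5 + 4 + 8 = 48 thirty-second notes.

48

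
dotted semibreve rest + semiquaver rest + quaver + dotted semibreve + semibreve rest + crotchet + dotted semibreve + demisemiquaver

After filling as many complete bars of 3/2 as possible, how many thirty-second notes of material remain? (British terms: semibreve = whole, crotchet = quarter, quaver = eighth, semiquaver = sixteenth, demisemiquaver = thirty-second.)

One bar of 3/2 = 48 thirty-second notes.
In thirty-second notes: dotted semibreve rest = 48; semiquaver rest = 2; quaver = 4; dotted semibreve = 48; semibreve rest = 32; crotchet = 8; dotted semibreve = 48; demisemiquaver = 1.
Sum: 48 + 2 + 4 + 48 + 32 + 8 + 48 + 1 = 191.
191 ÷ 48 = 3 complete bars with 47 thirty-second notes remaining.

47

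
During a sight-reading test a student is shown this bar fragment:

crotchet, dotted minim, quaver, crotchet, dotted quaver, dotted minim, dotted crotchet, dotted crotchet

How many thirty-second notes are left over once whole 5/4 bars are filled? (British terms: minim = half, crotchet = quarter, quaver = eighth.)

One bar of 5/4 = 20 sixteenth notes.
In sixteenth notes: crotchet = 4; dotted minim = 12; quaver = 2; crotchet = 4; dotted quaver = 3; dotted minim = 12; dotted crotchet = 6; dotted crotchet = 6.
Altogether 4 + 12 + 2 + 4 + 3 + 12 + 6 + 6 = 49.
49 ÷ 20 = 2 complete bars with 9 sixteenth notes remaining = 18 thirty-second notes.

18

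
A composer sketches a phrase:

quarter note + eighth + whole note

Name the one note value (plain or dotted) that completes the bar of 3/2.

eighth note

The bar of 3/2 = 12 eighth notes.
Express everything in eighth notes: quarter note = 2; eighth = 1; whole note = 8.
Sum: 2 + 1 + 8 = 11.
Remaining: 12 − 11 = 1 eighth note, which is a eighth note.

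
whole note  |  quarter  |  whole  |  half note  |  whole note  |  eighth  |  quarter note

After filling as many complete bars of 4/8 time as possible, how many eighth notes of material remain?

1

One bar of 4/8 = 4 eighth notes.
Each duration in eighth notes: whole note = 8; quarter = 2; whole = 8; half note = 4; whole note = 8; eighth = 1; quarter note = 2.
Adding: 8 + 2 + 8 + 4 + 8 + 1 + 2 = 33.
33 ÷ 4 = 8 complete bars with 1 eighth note remaining.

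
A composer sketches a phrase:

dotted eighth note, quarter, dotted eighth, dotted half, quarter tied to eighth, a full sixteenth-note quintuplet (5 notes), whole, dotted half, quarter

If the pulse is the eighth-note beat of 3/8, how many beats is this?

32

One eighth-note beat = 2 sixteenth notes.
In sixteenth notes: dotted eighth note = 3; quarter = 4; dotted eighth = 3; dotted half = 12; quarter tied to eighth (quarter + eighth) = 6; a full sixteenth-note quintuplet (5 notes) (five quintuplet sixteenths span one quarter) = 4; whole = 16; dotted half = 12; quarter = 4.
Sum: 3 + 4 + 3 + 12 + 6 + 4 + 16 + 12 + 4 = 64.
64 ÷ 2 = 32 beats.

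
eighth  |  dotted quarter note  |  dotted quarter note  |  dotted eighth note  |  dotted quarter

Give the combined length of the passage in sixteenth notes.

Convert each value to sixteenth notes: eighth = 2; dotted quarter note = 6; dotted quarter note = 6; dotted eighth note = 3; dotted quarter = 6.
Sum: 2 + 6 + 6 + 3 + 6 = 23 sixteenth notes.

23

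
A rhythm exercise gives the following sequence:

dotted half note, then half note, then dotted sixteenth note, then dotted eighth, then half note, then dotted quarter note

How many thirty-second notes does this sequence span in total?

Working in thirty-second notes: dotted half note = 24; half note = 16; dotted sixteenth note = 3; dotted eighth = 6; half note = 16; dotted quarter note = 12.
Altogether 24 + 16 + 3 + 6 + 16 + 12 = 77 thirty-second notes.

77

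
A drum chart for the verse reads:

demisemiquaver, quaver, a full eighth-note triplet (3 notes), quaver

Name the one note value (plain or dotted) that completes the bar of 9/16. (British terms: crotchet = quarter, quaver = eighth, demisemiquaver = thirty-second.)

thirty-second note

The bar of 9/16 = 18 thirty-second notes.
Working in thirty-second notes: demisemiquaver = 1; quaver = 4; a full eighth-note triplet (3 notes) (three triplet eighths span one quarter) = 8; quaver = 4.
Adding: 1 + 4 + 8 + 4 = 17.
Remaining: 18 − 17 = 1 thirty-second note, which is a thirty-second note.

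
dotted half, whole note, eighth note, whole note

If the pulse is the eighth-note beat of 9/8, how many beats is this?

One eighth-note beat = 2 sixteenth notes.
Express everything in sixteenth notes: dotted half = 12; whole note = 16; eighth note = 2; whole note = 16.
Total: 12 + 16 + 2 + 16 = 46.
46 ÷ 2 = 23 beats.

23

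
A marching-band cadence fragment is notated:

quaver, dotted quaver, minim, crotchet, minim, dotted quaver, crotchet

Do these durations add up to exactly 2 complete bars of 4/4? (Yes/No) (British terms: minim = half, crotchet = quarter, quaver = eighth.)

Yes

One bar of 4/4 = 16 sixteenth notes, so 2 bars = 32.
Each duration in sixteenth notes: quaver = 2; dotted quaver = 3; minim = 8; crotchet = 4; minim = 8; dotted quaver = 3; crotchet = 4.
Total: 2 + 3 + 8 + 4 + 8 + 3 + 4 = 32.
32 equals 32, so the answer is Yes.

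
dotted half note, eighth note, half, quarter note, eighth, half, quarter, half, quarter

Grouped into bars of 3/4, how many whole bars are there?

One bar of 3/4 = 6 eighth notes.
Working in eighth notes: dotted half note = 6; eighth note = 1; half = 4; quarter note = 2; eighth = 1; half = 4; quarter = 2; half = 4; quarter = 2.
Adding: 6 + 1 + 4 + 2 + 1 + 4 + 2 + 4 + 2 = 26.
26 ÷ 6 = 4 complete bars with 2 left over.

4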